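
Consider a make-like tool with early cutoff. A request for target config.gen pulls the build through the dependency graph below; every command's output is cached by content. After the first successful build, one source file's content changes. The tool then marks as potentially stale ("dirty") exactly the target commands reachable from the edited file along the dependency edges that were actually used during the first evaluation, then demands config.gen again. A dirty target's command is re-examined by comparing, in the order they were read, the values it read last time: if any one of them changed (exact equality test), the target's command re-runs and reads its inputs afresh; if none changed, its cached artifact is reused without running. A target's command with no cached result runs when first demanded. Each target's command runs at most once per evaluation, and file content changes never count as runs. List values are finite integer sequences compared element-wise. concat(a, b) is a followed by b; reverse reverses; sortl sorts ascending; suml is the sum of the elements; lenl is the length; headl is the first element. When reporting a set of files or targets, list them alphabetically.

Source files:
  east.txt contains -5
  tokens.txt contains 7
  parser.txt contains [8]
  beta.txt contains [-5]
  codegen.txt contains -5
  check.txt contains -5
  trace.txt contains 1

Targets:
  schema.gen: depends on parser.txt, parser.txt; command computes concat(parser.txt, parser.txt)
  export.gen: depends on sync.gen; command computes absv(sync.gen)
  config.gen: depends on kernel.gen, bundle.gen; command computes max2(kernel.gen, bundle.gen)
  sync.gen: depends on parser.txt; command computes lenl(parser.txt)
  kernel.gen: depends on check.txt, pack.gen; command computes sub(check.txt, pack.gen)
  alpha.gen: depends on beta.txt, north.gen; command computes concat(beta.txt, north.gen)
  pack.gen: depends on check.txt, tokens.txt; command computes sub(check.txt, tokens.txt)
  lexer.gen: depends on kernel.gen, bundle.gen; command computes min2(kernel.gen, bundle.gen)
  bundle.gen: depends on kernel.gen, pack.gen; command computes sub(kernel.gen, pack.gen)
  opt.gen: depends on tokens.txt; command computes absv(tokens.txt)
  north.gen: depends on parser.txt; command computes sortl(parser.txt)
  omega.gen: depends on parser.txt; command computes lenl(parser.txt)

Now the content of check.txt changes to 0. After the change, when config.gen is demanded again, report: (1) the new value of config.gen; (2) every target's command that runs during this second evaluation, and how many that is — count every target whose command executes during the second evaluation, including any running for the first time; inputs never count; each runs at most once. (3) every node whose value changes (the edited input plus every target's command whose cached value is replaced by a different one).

First demand of the output computes:
  pack.gen = sub(-5, 7) = -12
  kernel.gen = sub(-5, -12) = 7
  bundle.gen = sub(7, -12) = 19
  config.gen = max2(7, 19) = 19

After the edit, cleaning proceeds:
  pack.gen: a read changed (check.txt -5->0) — executes, giving -7.
  kernel.gen: a read changed (check.txt -5->0; pack.gen -12->-7) — executes, giving 7 — identical to its old value.
  bundle.gen: a read changed (pack.gen -12->-7) — executes, giving 14.
  config.gen: a read changed (bundle.gen 19->14) — executes, giving 14.

Demanding config.gen again yields 14.
4 target commands run: bundle.gen, config.gen, kernel.gen, pack.gen.
The nodes whose values change: bundle.gen, check.txt, config.gen, pack.gen.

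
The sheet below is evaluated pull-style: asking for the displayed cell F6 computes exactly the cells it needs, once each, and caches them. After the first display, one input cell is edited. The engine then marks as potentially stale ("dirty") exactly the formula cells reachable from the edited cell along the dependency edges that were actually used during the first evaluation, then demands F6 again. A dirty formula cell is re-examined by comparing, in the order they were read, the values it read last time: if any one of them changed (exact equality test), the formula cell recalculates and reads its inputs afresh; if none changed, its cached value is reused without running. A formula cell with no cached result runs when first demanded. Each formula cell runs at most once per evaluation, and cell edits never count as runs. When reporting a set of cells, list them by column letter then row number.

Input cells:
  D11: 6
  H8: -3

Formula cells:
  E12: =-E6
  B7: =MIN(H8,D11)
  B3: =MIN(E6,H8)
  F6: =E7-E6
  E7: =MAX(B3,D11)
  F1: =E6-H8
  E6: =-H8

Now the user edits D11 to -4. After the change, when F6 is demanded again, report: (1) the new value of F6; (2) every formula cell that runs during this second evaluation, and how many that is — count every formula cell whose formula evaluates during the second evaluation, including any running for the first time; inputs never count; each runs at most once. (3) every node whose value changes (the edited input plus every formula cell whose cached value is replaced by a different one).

Demanding F6 again yields -6.
2 formula cells run: E7, F6.
The nodes whose values change: D11, E7, F6.

First demand of the output computes:
  E6 = -(-3) = 3
  B3 = MIN(3, -3) = -3
  E7 = MAX(-3, 6) = 6
  F6 = 6 - 3 = 3

After the edit, cleaning proceeds:
  E7: a read changed (D11 6->-4) — executes, giving -3.
  F6: a read changed (E7 6->-3) — executes, giving -6.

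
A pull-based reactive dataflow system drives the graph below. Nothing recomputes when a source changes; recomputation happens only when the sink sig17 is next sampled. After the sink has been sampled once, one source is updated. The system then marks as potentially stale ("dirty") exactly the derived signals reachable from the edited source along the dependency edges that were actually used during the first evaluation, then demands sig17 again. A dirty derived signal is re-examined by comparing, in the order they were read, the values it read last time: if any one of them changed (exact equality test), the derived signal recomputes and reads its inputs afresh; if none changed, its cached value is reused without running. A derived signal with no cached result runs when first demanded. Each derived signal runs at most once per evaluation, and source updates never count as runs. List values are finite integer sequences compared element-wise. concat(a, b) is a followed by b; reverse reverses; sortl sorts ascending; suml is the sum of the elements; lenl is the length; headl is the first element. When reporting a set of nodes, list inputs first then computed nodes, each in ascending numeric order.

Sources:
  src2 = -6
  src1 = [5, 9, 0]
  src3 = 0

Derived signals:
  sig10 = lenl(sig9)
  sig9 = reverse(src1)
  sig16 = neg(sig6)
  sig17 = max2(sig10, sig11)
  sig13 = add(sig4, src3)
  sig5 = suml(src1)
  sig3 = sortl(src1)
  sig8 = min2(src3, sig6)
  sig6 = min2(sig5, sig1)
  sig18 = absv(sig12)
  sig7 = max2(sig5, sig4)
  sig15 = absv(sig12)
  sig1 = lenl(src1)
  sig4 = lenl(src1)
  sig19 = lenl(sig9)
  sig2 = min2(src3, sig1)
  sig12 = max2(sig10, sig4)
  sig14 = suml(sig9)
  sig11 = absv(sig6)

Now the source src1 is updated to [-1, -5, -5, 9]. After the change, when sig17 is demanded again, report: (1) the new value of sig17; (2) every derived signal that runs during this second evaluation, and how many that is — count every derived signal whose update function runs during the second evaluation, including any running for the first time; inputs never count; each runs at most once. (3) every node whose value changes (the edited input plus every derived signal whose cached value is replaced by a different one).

First evaluation (everything demanded from the output):
  sig1 = lenl([5, 9, 0]) = 3
  sig5 = suml([5, 9, 0]) = 14
  sig6 = min2(14, 3) = 3
  sig9 = reverse([5, 9, 0]) = [0, 9, 5]
  sig10 = lenl([0, 9, 5]) = 3
  sig11 = absv(3) = 3
  sig17 = max2(3, 3) = 3

Propagation after the edit:
  sig1: runs — src1 [5, 9, 0]->[-1, -5, -5, 9]; result 4.
  sig5: runs — src1 [5, 9, 0]->[-1, -5, -5, 9]; result -2.
  sig6: runs — sig5 14->-2; sig1 3->4; result -2.
  sig9: runs — src1 [5, 9, 0]->[-1, -5, -5, 9]; result [9, -5, -5, -1].
  sig10: runs — sig9 [0, 9, 5]->[9, -5, -5, -1]; result 4.
  sig11: runs — sig6 3->-2; result 2.
  sig17: runs — sig10 3->4; sig11 3->2; result 4.

New value of sig17: 4.
Derived signals that run: sig1, sig5, sig6, sig9, sig10, sig11, sig17 — 7 in total.
Values that change: src1, sig1, sig5, sig6, sig9, sig10, sig11, sig17.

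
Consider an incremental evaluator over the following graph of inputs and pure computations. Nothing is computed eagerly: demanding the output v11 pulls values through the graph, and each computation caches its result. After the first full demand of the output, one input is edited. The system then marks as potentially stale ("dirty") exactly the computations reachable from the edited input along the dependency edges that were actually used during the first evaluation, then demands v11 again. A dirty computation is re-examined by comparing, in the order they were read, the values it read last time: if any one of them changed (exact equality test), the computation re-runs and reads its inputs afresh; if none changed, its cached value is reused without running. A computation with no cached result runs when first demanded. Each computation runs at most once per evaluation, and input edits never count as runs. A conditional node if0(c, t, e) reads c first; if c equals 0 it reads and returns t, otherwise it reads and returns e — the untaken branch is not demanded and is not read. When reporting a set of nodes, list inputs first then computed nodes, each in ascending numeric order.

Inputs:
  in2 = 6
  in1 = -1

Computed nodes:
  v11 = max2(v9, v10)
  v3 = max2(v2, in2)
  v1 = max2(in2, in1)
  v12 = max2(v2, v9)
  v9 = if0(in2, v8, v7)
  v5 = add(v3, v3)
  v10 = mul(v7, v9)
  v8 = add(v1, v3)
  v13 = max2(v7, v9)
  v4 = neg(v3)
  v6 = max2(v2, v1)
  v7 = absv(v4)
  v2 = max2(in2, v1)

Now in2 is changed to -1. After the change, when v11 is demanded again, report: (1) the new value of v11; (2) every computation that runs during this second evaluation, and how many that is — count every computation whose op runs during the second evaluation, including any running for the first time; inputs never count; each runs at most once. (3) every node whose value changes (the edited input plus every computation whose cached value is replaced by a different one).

v11 now evaluates to 1.
Run set: v1, v2, v3, v4, v7, v9, v10, v11 (8 run).
Changed values: in2, v1, v2, v3, v4, v7, v9, v10, v11.

Initial pass — values computed on the first demand:
  v1 = max2(6, -1) = 6
  v2 = max2(6, 6) = 6
  v3 = max2(6, 6) = 6
  v4 = neg(6) = -6
  v7 = absv(-6) = 6
  v9 = if0(in2=6 -> else branch v7) = 6
  v10 = mul(6, 6) = 36
  v11 = max2(6, 36) = 36

Second demand — change propagation:
  v1: re-runs because in2 6->-1; new result -1.
  v2: re-runs because in2 6->-1; v1 6->-1; new result -1.
  v3: re-runs because v2 6->-1; in2 6->-1; new result -1.
  v4: re-runs because v3 6->-1; new result 1.
  v7: re-runs because v4 -6->1; new result 1.
  v9: re-runs because in2 6->-1; v7 6->1; new result 1.
  v10: re-runs because v7 6->1; v9 6->1; new result 1.
  v11: re-runs because v9 6->1; v10 36->1; new result 1.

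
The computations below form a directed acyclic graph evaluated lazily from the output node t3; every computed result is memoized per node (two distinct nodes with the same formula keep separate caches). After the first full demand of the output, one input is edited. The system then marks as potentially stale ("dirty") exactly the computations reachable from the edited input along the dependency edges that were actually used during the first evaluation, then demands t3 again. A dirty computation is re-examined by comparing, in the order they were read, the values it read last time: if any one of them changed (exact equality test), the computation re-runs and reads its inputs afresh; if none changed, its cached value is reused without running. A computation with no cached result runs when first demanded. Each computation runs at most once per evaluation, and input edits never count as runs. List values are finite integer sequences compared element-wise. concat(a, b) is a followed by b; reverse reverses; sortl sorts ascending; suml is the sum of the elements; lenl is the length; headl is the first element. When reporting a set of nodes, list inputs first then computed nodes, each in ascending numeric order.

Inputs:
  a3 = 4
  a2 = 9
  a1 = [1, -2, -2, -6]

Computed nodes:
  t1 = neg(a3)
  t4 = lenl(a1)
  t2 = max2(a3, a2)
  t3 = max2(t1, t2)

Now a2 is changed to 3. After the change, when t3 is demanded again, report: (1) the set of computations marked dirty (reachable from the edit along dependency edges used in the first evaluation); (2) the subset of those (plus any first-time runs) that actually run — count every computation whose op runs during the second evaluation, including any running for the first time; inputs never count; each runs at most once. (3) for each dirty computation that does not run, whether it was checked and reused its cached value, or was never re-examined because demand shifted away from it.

The edit dirties: t2, t3.
2 computations run: t2, t3.
No dirty computation escaped a run.

First demand of the output computes:
  t1 = neg(4) = -4
  t2 = max2(4, 9) = 9
  t3 = max2(-4, 9) = 9

After the edit, cleaning proceeds:
  t2: a read changed (a2 9->3) — executes, giving 4.
  t3: a read changed (t2 9->4) — executes, giving 4.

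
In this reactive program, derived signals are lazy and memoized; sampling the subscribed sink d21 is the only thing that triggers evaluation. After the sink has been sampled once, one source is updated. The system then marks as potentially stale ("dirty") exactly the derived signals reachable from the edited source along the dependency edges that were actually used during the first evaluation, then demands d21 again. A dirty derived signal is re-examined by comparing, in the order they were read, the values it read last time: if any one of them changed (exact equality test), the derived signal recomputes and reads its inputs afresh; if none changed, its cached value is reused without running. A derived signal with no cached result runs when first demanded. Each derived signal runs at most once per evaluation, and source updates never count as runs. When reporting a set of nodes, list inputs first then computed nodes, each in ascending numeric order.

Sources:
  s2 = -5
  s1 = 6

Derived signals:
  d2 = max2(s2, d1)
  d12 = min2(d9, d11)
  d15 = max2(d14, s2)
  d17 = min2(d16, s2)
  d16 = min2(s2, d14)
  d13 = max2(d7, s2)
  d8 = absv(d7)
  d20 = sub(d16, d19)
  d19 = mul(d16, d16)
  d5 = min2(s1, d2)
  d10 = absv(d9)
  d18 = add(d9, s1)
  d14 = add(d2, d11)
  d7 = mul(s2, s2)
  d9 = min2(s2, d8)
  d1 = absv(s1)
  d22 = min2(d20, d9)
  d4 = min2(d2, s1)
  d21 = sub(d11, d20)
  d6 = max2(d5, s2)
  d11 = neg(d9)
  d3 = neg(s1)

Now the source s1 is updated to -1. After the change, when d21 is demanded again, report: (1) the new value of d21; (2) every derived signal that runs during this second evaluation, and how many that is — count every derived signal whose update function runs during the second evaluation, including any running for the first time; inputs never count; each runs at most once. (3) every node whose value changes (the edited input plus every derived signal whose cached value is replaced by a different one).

Demanding d21 again yields 35.
4 derived signals run: d1, d2, d14, d16.
The nodes whose values change: s1, d1, d2, d14.
Note the absorption at d16: it re-runs yet its value is the same, leaving the output's value untouched.

First demand of the output computes:
  d1 = absv(6) = 6
  d2 = max2(-5, 6) = 6
  d7 = mul(-5, -5) = 25
  d8 = absv(25) = 25
  d9 = min2(-5, 25) = -5
  d11 = neg(-5) = 5
  d14 = add(6, 5) = 11
  d16 = min2(-5, 11) = -5
  d19 = mul(-5, -5) = 25
  d20 = sub(-5, 25) = -30
  d21 = sub(5, -30) = 35

After the edit, cleaning proceeds:
  d1: a read changed (s1 6->-1) — executes, giving 1.
  d2: a read changed (d1 6->1) — executes, giving 1.
  d14: a read changed (d2 6->1) — executes, giving 6.
  d16: a read changed (d14 11->6) — executes, giving -5 — identical to its old value.
  d19: dirty, but its reads are unchanged (d16 unchanged, d16 unchanged); cached 25 stands.
  d20: dirty, but its reads are unchanged (d16 unchanged, d19 unchanged); cached -30 stands.
  d21: dirty, but its reads are unchanged (d11 unchanged, d20 unchanged); cached 35 stands.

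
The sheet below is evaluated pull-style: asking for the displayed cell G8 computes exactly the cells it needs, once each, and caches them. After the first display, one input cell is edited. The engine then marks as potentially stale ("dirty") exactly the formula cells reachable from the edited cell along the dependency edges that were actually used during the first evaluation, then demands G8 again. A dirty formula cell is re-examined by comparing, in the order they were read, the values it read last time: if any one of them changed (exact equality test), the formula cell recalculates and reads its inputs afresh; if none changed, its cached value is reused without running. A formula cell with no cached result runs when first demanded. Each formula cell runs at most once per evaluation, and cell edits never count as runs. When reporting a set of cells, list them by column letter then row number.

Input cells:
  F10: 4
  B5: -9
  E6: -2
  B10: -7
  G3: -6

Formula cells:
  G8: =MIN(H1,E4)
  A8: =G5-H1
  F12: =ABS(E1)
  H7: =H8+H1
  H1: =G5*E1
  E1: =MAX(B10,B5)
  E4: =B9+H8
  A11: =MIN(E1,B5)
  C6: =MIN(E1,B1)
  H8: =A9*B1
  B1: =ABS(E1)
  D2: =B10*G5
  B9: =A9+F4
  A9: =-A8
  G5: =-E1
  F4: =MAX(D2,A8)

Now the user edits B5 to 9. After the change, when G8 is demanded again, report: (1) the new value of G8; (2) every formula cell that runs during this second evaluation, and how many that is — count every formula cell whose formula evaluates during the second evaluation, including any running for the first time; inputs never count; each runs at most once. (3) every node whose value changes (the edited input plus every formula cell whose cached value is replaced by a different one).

Demanding G8 again yields -648.
12 formula cells run: A8, A9, B1, B9, D2, E1, E4, F4, G5, G8, H1, H8.
The nodes whose values change: A8, A9, B1, B5, D2, E1, E4, F4, G5, G8, H1, H8.

First demand of the output computes:
  E1 = MAX(-7, -9) = -7
  B1 = ABS(-7) = 7
  G5 = -(-7) = 7
  D2 = -7 * 7 = -49
  H1 = 7 * -7 = -49
  A8 = 7 - -49 = 56
  A9 = -(56) = -56
  F4 = MAX(-49, 56) = 56
  B9 = -56 + 56 = 0
  H8 = -56 * 7 = -392
  E4 = 0 + -392 = -392
  G8 = MIN(-49, -392) = -392

After the edit, cleaning proceeds:
  E1: a read changed (B5 -9->9) — executes, giving 9.
  B1: a read changed (E1 -7->9) — executes, giving 9.
  G5: a read changed (E1 -7->9) — executes, giving -9.
  D2: a read changed (G5 7->-9) — executes, giving 63.
  H1: a read changed (G5 7->-9; E1 -7->9) — executes, giving -81.
  A8: a read changed (G5 7->-9; H1 -49->-81) — executes, giving 72.
  A9: a read changed (A8 56->72) — executes, giving -72.
  F4: a read changed (D2 -49->63; A8 56->72) — executes, giving 72.
  B9: a read changed (A9 -56->-72; F4 56->72) — executes, giving 0 — identical to its old value.
  H8: a read changed (A9 -56->-72; B1 7->9) — executes, giving -648.
  E4: a read changed (H8 -392->-648) — executes, giving -648.
  G8: a read changed (H1 -49->-81; E4 -392->-648) — executes, giving -648.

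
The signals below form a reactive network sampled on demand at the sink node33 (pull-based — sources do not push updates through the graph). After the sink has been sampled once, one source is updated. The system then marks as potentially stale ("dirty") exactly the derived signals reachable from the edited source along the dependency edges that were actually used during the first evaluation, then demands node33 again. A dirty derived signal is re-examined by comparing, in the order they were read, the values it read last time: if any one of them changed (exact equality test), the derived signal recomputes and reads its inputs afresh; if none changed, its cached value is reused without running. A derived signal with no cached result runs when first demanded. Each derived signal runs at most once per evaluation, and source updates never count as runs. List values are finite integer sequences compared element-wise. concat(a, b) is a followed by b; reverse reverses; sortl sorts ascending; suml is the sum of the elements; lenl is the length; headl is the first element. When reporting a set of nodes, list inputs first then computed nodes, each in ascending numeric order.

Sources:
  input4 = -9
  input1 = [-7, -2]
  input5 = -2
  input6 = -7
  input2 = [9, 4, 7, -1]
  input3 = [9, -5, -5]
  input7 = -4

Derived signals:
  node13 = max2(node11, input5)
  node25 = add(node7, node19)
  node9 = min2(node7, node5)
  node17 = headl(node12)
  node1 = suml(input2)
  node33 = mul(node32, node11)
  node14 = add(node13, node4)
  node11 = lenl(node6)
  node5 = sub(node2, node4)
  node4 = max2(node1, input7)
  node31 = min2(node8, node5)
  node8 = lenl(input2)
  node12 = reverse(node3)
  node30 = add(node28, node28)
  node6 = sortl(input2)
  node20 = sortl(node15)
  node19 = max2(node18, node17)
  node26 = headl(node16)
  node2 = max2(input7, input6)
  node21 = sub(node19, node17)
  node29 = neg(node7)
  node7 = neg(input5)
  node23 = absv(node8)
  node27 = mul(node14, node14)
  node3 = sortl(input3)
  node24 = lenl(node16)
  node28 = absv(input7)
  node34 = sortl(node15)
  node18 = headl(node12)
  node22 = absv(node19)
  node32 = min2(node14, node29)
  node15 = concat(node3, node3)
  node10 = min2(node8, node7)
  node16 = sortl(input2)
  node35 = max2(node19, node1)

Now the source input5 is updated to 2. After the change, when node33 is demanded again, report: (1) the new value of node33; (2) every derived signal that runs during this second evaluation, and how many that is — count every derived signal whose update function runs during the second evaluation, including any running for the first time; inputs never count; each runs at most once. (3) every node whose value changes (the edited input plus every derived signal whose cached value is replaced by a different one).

Initial pass — values computed on the first demand:
  node1 = suml([9, 4, 7, -1]) = 19
  node4 = max2(19, -4) = 19
  node6 = sortl([9, 4, 7, -1]) = [-1, 4, 7, 9]
  node7 = neg(-2) = 2
  node11 = lenl([-1, 4, 7, 9]) = 4
  node13 = max2(4, -2) = 4
  node14 = add(4, 19) = 23
  node29 = neg(2) = -2
  node32 = min2(23, -2) = -2
  node33 = mul(-2, 4) = -8

Second demand — change propagation:
  node7: re-runs because input5 -2->2; new result -2.
  node13: re-runs because input5 -2->2; new result 4 (unchanged).
  node14: re-examined; everything it read last time is the same (node13 unchanged, node4 unchanged) — cache 23 kept, no run.
  node29: re-runs because node7 2->-2; new result 2.
  node32: re-runs because node29 -2->2; new result 2.
  node33: re-runs because node32 -2->2; new result 8.

The important point: at node14 every value read last time is unchanged, so the dirty flag clears without a run.

node33 now evaluates to 8.
Run set: node7, node13, node29, node32, node33 (5 run).
Changed values: input5, node7, node29, node32, node33.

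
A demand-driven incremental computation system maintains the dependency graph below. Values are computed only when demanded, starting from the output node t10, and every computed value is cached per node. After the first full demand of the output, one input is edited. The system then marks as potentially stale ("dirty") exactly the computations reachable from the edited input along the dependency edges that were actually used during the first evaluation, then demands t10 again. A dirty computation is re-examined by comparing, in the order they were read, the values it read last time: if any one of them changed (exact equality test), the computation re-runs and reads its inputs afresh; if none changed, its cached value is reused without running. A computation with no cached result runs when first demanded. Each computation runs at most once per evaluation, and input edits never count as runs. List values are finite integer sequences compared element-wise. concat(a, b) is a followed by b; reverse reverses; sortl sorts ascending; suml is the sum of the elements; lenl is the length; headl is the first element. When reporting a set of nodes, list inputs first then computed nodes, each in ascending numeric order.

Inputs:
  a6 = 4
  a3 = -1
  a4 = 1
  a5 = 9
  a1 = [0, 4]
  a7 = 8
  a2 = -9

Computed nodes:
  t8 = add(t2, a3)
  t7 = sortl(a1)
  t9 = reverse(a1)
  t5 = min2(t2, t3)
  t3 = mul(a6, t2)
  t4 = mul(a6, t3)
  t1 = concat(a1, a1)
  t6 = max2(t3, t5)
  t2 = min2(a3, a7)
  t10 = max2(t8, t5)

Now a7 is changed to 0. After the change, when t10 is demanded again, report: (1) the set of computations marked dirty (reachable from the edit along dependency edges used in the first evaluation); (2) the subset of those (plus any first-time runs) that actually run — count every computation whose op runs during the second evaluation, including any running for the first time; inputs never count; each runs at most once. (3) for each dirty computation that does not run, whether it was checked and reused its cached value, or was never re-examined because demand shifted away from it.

First evaluation (everything demanded from the output):
  t2 = min2(-1, 8) = -1
  t3 = mul(4, -1) = -4
  t5 = min2(-1, -4) = -4
  t8 = add(-1, -1) = -2
  t10 = max2(-2, -4) = -2

Propagation after the edit:
  t2: runs — a7 8->0; result -1 (same value as before).
  t3: checked — values it read are unchanged (a6 unchanged, t2 unchanged); reused cached -4 without running.
  t5: checked — values it read are unchanged (t2 unchanged, t3 unchanged); reused cached -4 without running.
  t8: checked — values it read are unchanged (t2 unchanged, a3 unchanged); reused cached -2 without running.
  t10: checked — values it read are unchanged (t8 unchanged, t5 unchanged); reused cached -2 without running.

Key observation: the change is absorbed at t2 — it re-runs but produces the same value, and the output's value is unchanged.

Marked dirty: t2, t3, t5, t8, t10.
Computations that run: t2 — 1 in total.
Checked but reused from cache: t3, t5, t8, t10.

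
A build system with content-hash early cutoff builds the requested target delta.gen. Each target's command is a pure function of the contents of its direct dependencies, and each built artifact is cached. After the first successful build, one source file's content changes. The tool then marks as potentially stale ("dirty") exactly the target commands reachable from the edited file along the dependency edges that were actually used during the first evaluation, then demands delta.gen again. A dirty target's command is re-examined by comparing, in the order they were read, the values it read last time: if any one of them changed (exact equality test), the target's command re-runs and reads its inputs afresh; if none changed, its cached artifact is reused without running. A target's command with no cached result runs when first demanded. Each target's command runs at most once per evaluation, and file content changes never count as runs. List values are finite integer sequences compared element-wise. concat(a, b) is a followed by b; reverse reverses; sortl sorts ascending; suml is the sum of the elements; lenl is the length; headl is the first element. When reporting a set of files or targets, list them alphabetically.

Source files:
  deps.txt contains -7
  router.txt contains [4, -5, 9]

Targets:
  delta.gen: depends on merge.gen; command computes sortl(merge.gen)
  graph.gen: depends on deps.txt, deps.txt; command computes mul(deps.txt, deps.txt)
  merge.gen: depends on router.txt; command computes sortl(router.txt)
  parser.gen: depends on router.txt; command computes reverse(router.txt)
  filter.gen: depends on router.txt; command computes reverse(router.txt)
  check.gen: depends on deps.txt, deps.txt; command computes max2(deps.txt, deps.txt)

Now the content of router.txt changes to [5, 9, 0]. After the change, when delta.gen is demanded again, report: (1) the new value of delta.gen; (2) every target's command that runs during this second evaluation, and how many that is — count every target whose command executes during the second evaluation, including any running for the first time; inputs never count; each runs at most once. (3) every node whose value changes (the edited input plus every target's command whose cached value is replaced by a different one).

New value of delta.gen: [0, 5, 9].
Target commands that run: delta.gen, merge.gen — 2 in total.
Values that change: delta.gen, merge.gen, router.txt.

First evaluation (everything demanded from the output):
  merge.gen = sortl([4, -5, 9]) = [-5, 4, 9]
  delta.gen = sortl([-5, 4, 9]) = [-5, 4, 9]

Propagation after the edit:
  merge.gen: runs — router.txt [4, -5, 9]->[5, 9, 0]; result [0, 5, 9].
  delta.gen: runs — merge.gen [-5, 4, 9]->[0, 5, 9]; result [0, 5, 9].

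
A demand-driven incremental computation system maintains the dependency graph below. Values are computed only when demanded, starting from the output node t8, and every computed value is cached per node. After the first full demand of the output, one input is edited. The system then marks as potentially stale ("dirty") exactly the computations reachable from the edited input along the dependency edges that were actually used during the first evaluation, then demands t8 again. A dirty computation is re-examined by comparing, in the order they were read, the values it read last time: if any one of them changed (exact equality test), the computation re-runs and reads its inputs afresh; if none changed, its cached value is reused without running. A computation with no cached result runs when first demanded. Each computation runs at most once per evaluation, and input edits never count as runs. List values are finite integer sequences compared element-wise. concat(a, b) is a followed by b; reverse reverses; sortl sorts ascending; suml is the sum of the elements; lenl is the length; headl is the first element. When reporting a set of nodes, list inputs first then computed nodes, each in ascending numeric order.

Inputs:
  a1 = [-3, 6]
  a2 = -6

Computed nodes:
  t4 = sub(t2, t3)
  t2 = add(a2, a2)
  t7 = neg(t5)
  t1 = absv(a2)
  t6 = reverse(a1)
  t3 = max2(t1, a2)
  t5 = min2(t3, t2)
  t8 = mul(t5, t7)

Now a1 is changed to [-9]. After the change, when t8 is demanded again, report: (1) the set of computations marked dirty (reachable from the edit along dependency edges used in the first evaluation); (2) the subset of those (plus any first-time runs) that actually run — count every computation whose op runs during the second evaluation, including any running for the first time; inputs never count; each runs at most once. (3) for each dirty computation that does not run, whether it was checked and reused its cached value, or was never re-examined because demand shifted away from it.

First evaluation (everything demanded from the output):
  t1 = absv(-6) = 6
  t2 = add(-6, -6) = -12
  t3 = max2(6, -6) = 6
  t5 = min2(6, -12) = -12
  t7 = neg(-12) = 12
  t8 = mul(-12, 12) = -144

Propagation after the edit:
  a1 feeds no computation that the output demands — nothing is marked dirty and nothing runs.

Key observation: a1 is never demanded by the output, so the edit triggers no recomputation at all.

Marked dirty: none.
Computations that run: none — 0 in total.
Every dirty computation ran.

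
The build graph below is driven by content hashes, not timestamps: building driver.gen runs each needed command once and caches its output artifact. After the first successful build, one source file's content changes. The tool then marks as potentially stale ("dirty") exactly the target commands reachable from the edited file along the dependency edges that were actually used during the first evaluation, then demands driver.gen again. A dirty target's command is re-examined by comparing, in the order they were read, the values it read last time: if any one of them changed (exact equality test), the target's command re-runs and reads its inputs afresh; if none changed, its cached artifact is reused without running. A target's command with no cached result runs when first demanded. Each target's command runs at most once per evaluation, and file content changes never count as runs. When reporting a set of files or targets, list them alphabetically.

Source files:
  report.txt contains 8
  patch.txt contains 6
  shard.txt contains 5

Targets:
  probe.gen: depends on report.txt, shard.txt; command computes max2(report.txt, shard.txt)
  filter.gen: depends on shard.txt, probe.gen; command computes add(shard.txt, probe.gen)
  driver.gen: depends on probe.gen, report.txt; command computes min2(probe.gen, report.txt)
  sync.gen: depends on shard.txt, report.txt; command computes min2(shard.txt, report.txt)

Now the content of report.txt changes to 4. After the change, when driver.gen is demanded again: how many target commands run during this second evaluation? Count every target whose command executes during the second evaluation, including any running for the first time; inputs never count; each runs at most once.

Run set: driver.gen, probe.gen (2 run).

Initial pass — values computed on the first demand:
  probe.gen = max2(8, 5) = 8
  driver.gen = min2(8, 8) = 8

Second demand — change propagation:
  probe.gen: re-runs because report.txt 8->4; new result 5.
  driver.gen: re-runs because probe.gen 8->5; report.txt 8->4; new result 4.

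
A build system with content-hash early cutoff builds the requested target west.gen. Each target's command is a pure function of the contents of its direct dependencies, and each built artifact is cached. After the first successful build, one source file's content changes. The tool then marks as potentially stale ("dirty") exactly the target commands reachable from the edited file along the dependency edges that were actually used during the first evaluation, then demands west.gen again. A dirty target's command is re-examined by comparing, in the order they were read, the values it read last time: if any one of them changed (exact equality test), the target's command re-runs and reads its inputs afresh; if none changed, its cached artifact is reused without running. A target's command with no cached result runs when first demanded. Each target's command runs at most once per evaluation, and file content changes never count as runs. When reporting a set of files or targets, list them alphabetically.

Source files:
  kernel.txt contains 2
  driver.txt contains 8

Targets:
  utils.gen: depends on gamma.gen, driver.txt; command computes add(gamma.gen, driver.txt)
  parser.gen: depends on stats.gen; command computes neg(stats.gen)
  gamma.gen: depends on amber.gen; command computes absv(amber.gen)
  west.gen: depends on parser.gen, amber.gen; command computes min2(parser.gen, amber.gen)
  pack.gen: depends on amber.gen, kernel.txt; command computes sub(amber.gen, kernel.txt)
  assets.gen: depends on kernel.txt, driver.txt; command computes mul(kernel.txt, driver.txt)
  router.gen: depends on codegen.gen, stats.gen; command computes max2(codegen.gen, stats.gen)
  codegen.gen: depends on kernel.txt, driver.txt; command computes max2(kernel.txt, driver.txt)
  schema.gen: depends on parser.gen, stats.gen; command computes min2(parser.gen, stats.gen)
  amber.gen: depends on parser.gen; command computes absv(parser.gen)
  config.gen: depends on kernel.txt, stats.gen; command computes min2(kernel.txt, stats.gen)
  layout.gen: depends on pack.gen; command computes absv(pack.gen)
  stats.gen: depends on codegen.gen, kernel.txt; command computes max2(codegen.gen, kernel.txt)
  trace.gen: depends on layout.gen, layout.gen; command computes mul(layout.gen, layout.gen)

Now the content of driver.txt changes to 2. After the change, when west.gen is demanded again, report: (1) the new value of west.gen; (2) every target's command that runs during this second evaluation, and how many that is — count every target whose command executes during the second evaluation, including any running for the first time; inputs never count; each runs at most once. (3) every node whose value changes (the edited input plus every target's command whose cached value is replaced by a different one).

First evaluation (everything demanded from the output):
  codegen.gen = max2(2, 8) = 8
  stats.gen = max2(8, 2) = 8
  parser.gen = neg(8) = -8
  amber.gen = absv(-8) = 8
  west.gen = min2(-8, 8) = -8

Propagation after the edit:
  codegen.gen: runs — driver.txt 8->2; result 2.
  stats.gen: runs — codegen.gen 8->2; result 2.
  parser.gen: runs — stats.gen 8->2; result -2.
  amber.gen: runs — parser.gen -8->-2; result 2.
  west.gen: runs — parser.gen -8->-2; amber.gen 8->2; result -2.

New value of west.gen: -2.
Target commands that run: amber.gen, codegen.gen, parser.gen, stats.gen, west.gen — 5 in total.
Values that change: amber.gen, codegen.gen, driver.txt, parser.gen, stats.gen, west.gen.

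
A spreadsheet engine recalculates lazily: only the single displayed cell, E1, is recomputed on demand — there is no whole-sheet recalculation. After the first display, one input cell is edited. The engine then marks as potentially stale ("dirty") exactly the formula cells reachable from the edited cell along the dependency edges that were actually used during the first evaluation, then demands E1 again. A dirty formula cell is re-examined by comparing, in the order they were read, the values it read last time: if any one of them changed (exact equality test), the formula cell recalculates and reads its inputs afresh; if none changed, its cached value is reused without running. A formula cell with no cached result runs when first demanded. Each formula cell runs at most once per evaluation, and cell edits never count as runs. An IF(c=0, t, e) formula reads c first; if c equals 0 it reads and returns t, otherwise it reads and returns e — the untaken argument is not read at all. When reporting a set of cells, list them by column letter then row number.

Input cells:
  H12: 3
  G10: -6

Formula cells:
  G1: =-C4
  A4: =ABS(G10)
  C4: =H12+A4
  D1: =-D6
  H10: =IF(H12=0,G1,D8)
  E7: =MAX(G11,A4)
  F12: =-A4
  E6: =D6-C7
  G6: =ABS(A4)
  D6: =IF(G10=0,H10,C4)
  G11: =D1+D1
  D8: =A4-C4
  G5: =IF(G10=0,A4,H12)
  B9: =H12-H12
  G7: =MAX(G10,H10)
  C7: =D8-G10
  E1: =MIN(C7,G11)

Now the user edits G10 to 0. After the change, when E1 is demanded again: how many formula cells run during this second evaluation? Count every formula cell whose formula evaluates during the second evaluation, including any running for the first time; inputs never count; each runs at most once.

First evaluation (everything demanded from the output):
  A4 = ABS(-6) = 6
  C4 = 3 + 6 = 9
  D6 = IF(G10=0: G10=-6 -> else branch C4) = 9
  D1 = -(9) = -9
  D8 = 6 - 9 = -3
  C7 = -3 - -6 = 3
  G11 = -9 + -9 = -18
  E1 = MIN(3, -18) = -18

Propagation after the edit:
  A4: runs — G10 -6->0; result 0.
  C4: runs — A4 6->0; result 3.
  D8: runs — A4 6->0; C4 9->3; result -3 (same value as before).
  C7: runs — G10 -6->0; result -3.
  H10: demanded for the first time — runs, produces -3.
  D6: runs — G10 -6->0; C4 9->3; result -3.
  D1: runs — D6 9->-3; result 3.
  G11: runs — D1 -9->3; D1 -9->3; result 6.
  E1: runs — C7 3->-3; G11 -18->6; result -3.

Key observation: a condition flipped, so demand reaches new nodes — H10 runs for the first time.

Formula cells that run: A4, C4, C7, D1, D6, D8, E1, G11, H10 — 9 in total.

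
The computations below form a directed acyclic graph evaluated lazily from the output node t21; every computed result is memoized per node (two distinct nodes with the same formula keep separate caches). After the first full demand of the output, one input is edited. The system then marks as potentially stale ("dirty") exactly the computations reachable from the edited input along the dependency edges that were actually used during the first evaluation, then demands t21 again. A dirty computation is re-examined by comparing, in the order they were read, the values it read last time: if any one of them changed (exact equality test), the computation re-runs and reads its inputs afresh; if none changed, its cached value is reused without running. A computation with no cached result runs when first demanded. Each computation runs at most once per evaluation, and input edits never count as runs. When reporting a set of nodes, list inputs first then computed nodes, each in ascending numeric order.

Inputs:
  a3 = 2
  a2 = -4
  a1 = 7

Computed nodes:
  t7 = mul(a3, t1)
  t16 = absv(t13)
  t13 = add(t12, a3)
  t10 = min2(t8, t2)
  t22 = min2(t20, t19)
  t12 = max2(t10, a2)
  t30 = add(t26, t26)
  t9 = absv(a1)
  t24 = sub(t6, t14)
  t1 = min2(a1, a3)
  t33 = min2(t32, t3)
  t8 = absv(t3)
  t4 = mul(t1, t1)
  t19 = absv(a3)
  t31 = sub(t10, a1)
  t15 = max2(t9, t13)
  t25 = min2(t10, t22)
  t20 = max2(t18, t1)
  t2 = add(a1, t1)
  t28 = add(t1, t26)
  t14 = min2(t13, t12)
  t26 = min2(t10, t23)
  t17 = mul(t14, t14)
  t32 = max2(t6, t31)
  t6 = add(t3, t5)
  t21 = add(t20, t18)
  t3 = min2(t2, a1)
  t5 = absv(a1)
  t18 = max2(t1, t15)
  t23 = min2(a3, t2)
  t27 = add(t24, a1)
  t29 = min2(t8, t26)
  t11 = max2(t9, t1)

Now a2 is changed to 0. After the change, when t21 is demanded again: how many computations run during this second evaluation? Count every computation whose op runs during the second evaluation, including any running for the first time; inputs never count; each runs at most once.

1 computations run: t12.
Note the absorption at t12: it re-runs yet its value is the same, leaving the output's value untouched.

First demand of the output computes:
  t1 = min2(7, 2) = 2
  t2 = add(7, 2) = 9
  t3 = min2(9, 7) = 7
  t8 = absv(7) = 7
  t9 = absv(7) = 7
  t10 = min2(7, 9) = 7
  t12 = max2(7, -4) = 7
  t13 = add(7, 2) = 9
  t15 = max2(7, 9) = 9
  t18 = max2(2, 9) = 9
  t20 = max2(9, 2) = 9
  t21 = add(9, 9) = 18

After the edit, cleaning proceeds:
  t12: a read changed (a2 -4->0) — executes, giving 7 — identical to its old value.
  t13: dirty, but its reads are unchanged (t12 unchanged, a3 unchanged); cached 9 stands.
  t15: dirty, but its reads are unchanged (t9 unchanged, t13 unchanged); cached 9 stands.
  t18: dirty, but its reads are unchanged (t1 unchanged, t15 unchanged); cached 9 stands.
  t20: dirty, but its reads are unchanged (t18 unchanged, t1 unchanged); cached 9 stands.
  t21: dirty, but its reads are unchanged (t20 unchanged, t18 unchanged); cached 18 stands.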